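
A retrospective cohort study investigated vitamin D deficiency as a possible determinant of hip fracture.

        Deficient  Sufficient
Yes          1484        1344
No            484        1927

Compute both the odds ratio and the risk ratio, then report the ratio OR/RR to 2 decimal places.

Reading the table with exposure as columns: a = 1484 (Deficient, case), b = 484 (Deficient, non-case), c = 1344 (Sufficient, case), d = 1927.
OR = (1484·1927)/(484·1344) = 2859668/650496 = 4.39613
Risk in exposed = 1484/1968 = 0.75407; risk in unexposed = 1344/3271 = 0.41088; RR = 1.83523
OR/RR = 4.39613 / 1.83523 = 2.39542
The outcome is not rare, so the OR lies further from 1 than the RR.

2.40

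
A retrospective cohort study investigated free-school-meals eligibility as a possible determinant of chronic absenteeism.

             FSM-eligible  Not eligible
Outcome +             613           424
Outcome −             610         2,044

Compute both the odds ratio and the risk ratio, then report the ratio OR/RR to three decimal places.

1.660

Reading the table with exposure as columns: a = 613 (FSM-eligible, case), b = 610 (FSM-eligible, non-case), c = 424 (Not eligible, case), d = 2044.
OR = (613·2044)/(610·424) = 1252972/258640 = 4.84446
Risk in exposed = 613/1223 = 0.50123; risk in unexposed = 424/2468 = 0.17180; RR = 2.91752
OR/RR = 4.84446 / 2.91752 = 1.66048
The outcome is not rare, so the OR lies further from 1 than the RR.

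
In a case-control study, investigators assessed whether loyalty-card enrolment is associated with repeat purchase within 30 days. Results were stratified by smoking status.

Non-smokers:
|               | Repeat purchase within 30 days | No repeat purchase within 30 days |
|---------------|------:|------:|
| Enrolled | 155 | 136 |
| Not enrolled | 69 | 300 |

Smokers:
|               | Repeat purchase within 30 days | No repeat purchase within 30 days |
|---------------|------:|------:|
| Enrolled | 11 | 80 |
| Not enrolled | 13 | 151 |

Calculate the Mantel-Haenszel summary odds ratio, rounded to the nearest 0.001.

OR_MH = Σ(aᵢdᵢ/nᵢ) / Σ(bᵢcᵢ/nᵢ), where nᵢ is the stratum total.
Stratum 1 (Non-smokers): n = 660; a·d/n = 155·300/660 = 70.4545; b·c/n = 136·69/660 = 14.2182
Stratum 2 (Smokers): n = 255; a·d/n = 11·151/255 = 6.5137; b·c/n = 80·13/255 = 4.0784
OR_MH = (70.4545 + 6.5137) / (14.2182 + 4.0784) = 76.9683 / 18.2966 = 4.20669

4.207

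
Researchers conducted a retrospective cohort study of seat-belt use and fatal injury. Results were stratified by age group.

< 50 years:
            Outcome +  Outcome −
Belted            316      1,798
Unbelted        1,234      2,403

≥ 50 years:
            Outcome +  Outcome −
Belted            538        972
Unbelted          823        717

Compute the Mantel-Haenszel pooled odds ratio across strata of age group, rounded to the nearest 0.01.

0.40

OR_MH = Σ(aᵢdᵢ/nᵢ) / Σ(bᵢcᵢ/nᵢ), where nᵢ is the stratum total.
Stratum 1 (< 50 years): n = 5751; a·d/n = 316·2403/5751 = 132.0376; b·c/n = 1798·1234/5751 = 385.7993
Stratum 2 (≥ 50 years): n = 3050; a·d/n = 538·717/3050 = 126.4741; b·c/n = 972·823/3050 = 262.2807
OR_MH = (132.0376 + 126.4741) / (385.7993 + 262.2807) = 258.5117 / 648.0800 = 0.39889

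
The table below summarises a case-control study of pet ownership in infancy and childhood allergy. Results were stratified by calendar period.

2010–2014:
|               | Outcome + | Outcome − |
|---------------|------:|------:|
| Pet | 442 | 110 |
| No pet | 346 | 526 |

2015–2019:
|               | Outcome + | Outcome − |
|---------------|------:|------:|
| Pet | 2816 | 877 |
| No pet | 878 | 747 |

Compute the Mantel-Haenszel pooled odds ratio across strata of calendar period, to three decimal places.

3.258

OR_MH = Σ(aᵢdᵢ/nᵢ) / Σ(bᵢcᵢ/nᵢ), where nᵢ is the stratum total.
Stratum 1 (2010–2014): n = 1424; a·d/n = 442·526/1424 = 163.2669; b·c/n = 110·346/1424 = 26.7275
Stratum 2 (2015–2019): n = 5318; a·d/n = 2816·747/5318 = 395.5532; b·c/n = 877·878/5318 = 144.7924
OR_MH = (163.2669 + 395.5532) / (26.7275 + 144.7924) = 558.8201 / 171.5199 = 3.25805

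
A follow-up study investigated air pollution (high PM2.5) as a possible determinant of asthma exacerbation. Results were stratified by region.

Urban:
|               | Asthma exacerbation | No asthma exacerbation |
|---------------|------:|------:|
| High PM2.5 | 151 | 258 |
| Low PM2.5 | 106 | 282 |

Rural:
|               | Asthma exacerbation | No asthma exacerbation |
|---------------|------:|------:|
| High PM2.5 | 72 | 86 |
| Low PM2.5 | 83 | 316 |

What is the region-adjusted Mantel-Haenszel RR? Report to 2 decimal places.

1.60

RR_MH = Σ(aᵢ·n₀ᵢ/nᵢ) / Σ(cᵢ·n₁ᵢ/nᵢ), with n₁ᵢ = aᵢ+bᵢ (exposed), n₀ᵢ = cᵢ+dᵢ (unexposed), nᵢ = n₁ᵢ+n₀ᵢ.
Stratum 1 (Urban): n₁ = 409, n₀ = 388, n = 797; a·n₀/n = 151·388/797 = 73.5107; c·n₁/n = 106·409/797 = 54.3965
Stratum 2 (Rural): n₁ = 158, n₀ = 399, n = 557; a·n₀/n = 72·399/557 = 51.5763; c·n₁/n = 83·158/557 = 23.5440
RR_MH = (73.5107 + 51.5763) / (54.3965 + 23.5440) = 125.0870 / 77.9405 = 1.60490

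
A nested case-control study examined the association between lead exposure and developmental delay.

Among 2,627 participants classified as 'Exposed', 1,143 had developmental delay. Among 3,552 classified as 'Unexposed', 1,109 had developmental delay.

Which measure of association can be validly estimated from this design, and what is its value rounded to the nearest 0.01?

From the description: a = 1143, b = 1484, c = 1109, d = 2443.
This is a nested case-control study: participants were sampled on outcome status, so risks in the source population cannot be estimated directly — relative risk is not valid here. The odds ratio is the appropriate measure.
OR = (a·d)/(b·c) = (1143 × 2443) / (1484 × 1109) = 2792349 / 1645756 = 1.69670

1.70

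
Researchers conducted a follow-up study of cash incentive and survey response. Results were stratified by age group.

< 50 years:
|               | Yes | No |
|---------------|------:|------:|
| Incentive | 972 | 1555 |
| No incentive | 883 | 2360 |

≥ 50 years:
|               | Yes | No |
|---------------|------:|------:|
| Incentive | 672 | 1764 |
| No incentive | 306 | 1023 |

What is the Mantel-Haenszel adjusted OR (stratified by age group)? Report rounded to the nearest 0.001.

1.521

OR_MH = Σ(aᵢdᵢ/nᵢ) / Σ(bᵢcᵢ/nᵢ), where nᵢ is the stratum total.
Stratum 1 (< 50 years): n = 5770; a·d/n = 972·2360/5770 = 397.5598; b·c/n = 1555·883/5770 = 237.9662
Stratum 2 (≥ 50 years): n = 3765; a·d/n = 672·1023/3765 = 182.5912; b·c/n = 1764·306/3765 = 143.3689
OR_MH = (397.5598 + 182.5912) / (237.9662 + 143.3689) = 580.1510 / 381.3351 = 1.52137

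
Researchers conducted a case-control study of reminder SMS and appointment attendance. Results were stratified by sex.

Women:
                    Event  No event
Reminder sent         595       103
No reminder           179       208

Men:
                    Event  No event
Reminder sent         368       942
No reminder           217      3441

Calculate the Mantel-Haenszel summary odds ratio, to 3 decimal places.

6.346

OR_MH = Σ(aᵢdᵢ/nᵢ) / Σ(bᵢcᵢ/nᵢ), where nᵢ is the stratum total.
Stratum 1 (Women): n = 1085; a·d/n = 595·208/1085 = 114.0645; b·c/n = 103·179/1085 = 16.9926
Stratum 2 (Men): n = 4968; a·d/n = 368·3441/4968 = 254.8889; b·c/n = 942·217/4968 = 41.1461
OR_MH = (114.0645 + 254.8889) / (16.9926 + 41.1461) = 368.9534 / 58.1388 = 6.34608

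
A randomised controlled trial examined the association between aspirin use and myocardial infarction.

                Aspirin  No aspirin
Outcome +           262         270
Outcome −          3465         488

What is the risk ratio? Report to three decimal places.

Reading the table with exposure as columns: a = 262 (Aspirin, case), b = 3465 (Aspirin, non-case), c = 270 (No aspirin, case), d = 488.
Risk in exposed = 262/3727 = 0.07030; risk in unexposed = 270/758 = 0.35620.
RR = 0.07030 / 0.35620 = 0.19735
The risk is 80% lower among the exposed than among the unexposed.

0.197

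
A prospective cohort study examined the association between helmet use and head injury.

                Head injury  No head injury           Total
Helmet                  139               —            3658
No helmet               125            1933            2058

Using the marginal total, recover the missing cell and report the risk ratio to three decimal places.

The missing cell is in the exposed row: 3658 − 139 = 3519.
So a = 139, b = 3519, c = 125, d = 1933.
RR = [a/(a+b)] / [c/(c+d)] = (139/3658) / (125/2058) = 0.03800/0.06074 = 0.62561

0.626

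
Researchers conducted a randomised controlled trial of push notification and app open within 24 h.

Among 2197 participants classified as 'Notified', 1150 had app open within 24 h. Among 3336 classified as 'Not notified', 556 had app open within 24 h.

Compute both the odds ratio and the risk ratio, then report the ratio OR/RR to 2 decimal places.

From the description: a = 1150, b = 1047, c = 556, d = 2780.
OR = (1150·2780)/(1047·556) = 3197000/582132 = 5.49188
Risk in exposed = 1150/2197 = 0.52344; risk in unexposed = 556/3336 = 0.16667; RR = 3.14065
OR/RR = 5.49188 / 3.14065 = 1.74865
The outcome is not rare, so the OR lies further from 1 than the RR.

1.75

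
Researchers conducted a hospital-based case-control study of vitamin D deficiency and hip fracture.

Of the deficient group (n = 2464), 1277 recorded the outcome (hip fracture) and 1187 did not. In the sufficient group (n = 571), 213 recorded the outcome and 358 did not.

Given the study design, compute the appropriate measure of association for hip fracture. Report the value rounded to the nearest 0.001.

From the description: a = 1277, b = 1187, c = 213, d = 358.
This is a hospital-based case-control study: participants were sampled on outcome status, so risks in the source population cannot be estimated directly — relative risk is not valid here. The odds ratio is the appropriate measure.
OR = (a·d)/(b·c) = (1277 × 358) / (1187 × 213) = 457166 / 252831 = 1.80819

1.808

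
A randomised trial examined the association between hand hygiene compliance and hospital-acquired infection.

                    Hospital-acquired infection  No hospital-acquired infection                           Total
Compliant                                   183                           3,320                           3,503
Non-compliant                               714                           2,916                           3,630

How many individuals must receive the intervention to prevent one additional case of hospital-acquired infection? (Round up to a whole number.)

7

Risk in treated group = 183/3503 = 0.05224; risk in control = 714/3630 = 0.19669.
Absolute risk reduction = 0.19669 − 0.05224 = 0.14445
NNT = 1 / ARR = 1 / 0.14445 = 6.923 → round up → 7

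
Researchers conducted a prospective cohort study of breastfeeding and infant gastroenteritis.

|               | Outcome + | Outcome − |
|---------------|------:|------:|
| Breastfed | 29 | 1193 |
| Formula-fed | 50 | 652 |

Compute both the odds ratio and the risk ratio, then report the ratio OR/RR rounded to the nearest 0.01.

0.95

Cells: a = 29, b = 1193, c = 50, d = 652.
OR = (29·652)/(1193·50) = 18908/59650 = 0.31698
Risk in exposed = 29/1222 = 0.02373; risk in unexposed = 50/702 = 0.07123; RR = 0.33319
OR/RR = 0.31698 / 0.33319 = 0.95135
The outcome is rare in both groups, so OR ≈ RR (ratio near 1).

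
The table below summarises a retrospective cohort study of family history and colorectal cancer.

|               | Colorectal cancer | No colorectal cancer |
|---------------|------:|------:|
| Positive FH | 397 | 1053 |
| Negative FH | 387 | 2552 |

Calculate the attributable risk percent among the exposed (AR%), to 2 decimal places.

51.91

Cells: a = 397, b = 1053, c = 387, d = 2552.
Risk in exposed = 397/1450 = 0.27379; risk in unexposed = 387/2939 = 0.13168.
RR = 0.27379/0.13168 = 2.07927
AR% = (RR − 1)/RR × 100 = (2.07927 − 1)/2.07927 × 100 = 51.9062%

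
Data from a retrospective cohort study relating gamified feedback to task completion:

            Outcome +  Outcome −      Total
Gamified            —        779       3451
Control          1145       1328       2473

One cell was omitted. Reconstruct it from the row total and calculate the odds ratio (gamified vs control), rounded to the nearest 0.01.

3.98

The missing cell is in the exposed row: 3451 − 779 = 2672.
So a = 2672, b = 779, c = 1145, d = 1328.
OR = (a·d)/(b·c) = (2672 × 1328) / (779 × 1145) = 3548416 / 891955 = 3.97825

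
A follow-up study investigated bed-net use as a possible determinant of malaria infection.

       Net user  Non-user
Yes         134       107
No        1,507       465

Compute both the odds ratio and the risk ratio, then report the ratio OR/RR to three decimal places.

0.885

Reading the table with exposure as columns: a = 134 (Net user, case), b = 1507 (Net user, non-case), c = 107 (Non-user, case), d = 465.
OR = (134·465)/(1507·107) = 62310/161249 = 0.38642
Risk in exposed = 134/1641 = 0.08166; risk in unexposed = 107/572 = 0.18706; RR = 0.43652
OR/RR = 0.38642 / 0.43652 = 0.88522
The outcome is not rare, so the OR lies further from 1 than the RR.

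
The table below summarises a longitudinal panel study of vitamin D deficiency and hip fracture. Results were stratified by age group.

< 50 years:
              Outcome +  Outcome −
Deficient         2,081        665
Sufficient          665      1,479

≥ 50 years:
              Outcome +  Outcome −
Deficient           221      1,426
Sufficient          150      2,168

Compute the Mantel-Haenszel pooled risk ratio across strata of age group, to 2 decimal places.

2.39

RR_MH = Σ(aᵢ·n₀ᵢ/nᵢ) / Σ(cᵢ·n₁ᵢ/nᵢ), with n₁ᵢ = aᵢ+bᵢ (exposed), n₀ᵢ = cᵢ+dᵢ (unexposed), nᵢ = n₁ᵢ+n₀ᵢ.
Stratum 1 (< 50 years): n₁ = 2746, n₀ = 2144, n = 4890; a·n₀/n = 2081·2144/4890 = 912.4057; c·n₁/n = 665·2746/4890 = 373.4335
Stratum 2 (≥ 50 years): n₁ = 1647, n₀ = 2318, n = 3965; a·n₀/n = 221·2318/3965 = 129.2000; c·n₁/n = 150·1647/3965 = 62.3077
RR_MH = (912.4057 + 129.2000) / (373.4335 + 62.3077) = 1041.6057 / 435.7412 = 2.39042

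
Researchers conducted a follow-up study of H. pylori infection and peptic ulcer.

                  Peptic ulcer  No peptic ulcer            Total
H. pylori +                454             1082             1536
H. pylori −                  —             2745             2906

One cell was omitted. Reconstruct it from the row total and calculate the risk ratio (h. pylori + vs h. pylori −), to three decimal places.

5.335

The missing cell is in the unexposed row: 2906 − 2745 = 161.
So a = 454, b = 1082, c = 161, d = 2745.
RR = [a/(a+b)] / [c/(c+d)] = (454/1536) / (161/2906) = 0.29557/0.05540 = 5.33500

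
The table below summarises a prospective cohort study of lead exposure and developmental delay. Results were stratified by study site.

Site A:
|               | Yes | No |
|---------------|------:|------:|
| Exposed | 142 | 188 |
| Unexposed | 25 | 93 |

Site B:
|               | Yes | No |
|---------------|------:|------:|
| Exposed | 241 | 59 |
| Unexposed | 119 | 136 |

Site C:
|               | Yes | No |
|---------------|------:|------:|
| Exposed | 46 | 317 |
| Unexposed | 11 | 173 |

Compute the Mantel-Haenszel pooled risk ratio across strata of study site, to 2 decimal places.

RR_MH = Σ(aᵢ·n₀ᵢ/nᵢ) / Σ(cᵢ·n₁ᵢ/nᵢ), with n₁ᵢ = aᵢ+bᵢ (exposed), n₀ᵢ = cᵢ+dᵢ (unexposed), nᵢ = n₁ᵢ+n₀ᵢ.
Stratum 1 (Site A): n₁ = 330, n₀ = 118, n = 448; a·n₀/n = 142·118/448 = 37.4018; c·n₁/n = 25·330/448 = 18.4152
Stratum 2 (Site B): n₁ = 300, n₀ = 255, n = 555; a·n₀/n = 241·255/555 = 110.7297; c·n₁/n = 119·300/555 = 64.3243
Stratum 3 (Site C): n₁ = 363, n₀ = 184, n = 547; a·n₀/n = 46·184/547 = 15.4735; c·n₁/n = 11·363/547 = 7.2998
RR_MH = (37.4018 + 110.7297 + 15.4735) / (18.4152 + 64.3243 + 7.2998) = 163.6050 / 90.0393 = 1.81704

1.82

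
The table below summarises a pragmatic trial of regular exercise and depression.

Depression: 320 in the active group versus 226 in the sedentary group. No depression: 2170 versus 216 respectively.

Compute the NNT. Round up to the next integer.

3

Risk in treated group = 320/2490 = 0.12851; risk in control = 226/442 = 0.51131.
Absolute risk reduction = 0.51131 − 0.12851 = 0.38280
NNT = 1 / ARR = 1 / 0.38280 = 2.612 → round up → 3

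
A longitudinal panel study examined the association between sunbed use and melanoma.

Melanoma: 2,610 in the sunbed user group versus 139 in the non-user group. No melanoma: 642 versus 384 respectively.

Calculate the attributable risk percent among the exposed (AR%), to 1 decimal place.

66.9

From the description: a = 2610, b = 642, c = 139, d = 384.
Risk in exposed = 2610/3252 = 0.80258; risk in unexposed = 139/523 = 0.26577.
RR = 0.80258/0.26577 = 3.01979
AR% = (RR − 1)/RR × 100 = (3.01979 − 1)/3.01979 × 100 = 66.8851%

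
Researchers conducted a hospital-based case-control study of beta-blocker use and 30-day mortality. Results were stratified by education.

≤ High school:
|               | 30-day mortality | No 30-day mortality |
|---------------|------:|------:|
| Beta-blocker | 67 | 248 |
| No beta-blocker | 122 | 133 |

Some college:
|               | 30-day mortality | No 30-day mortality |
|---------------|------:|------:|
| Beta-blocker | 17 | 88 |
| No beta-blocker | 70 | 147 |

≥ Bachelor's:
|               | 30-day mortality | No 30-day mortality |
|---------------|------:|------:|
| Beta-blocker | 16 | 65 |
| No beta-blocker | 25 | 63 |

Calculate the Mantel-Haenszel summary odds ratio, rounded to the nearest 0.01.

OR_MH = Σ(aᵢdᵢ/nᵢ) / Σ(bᵢcᵢ/nᵢ), where nᵢ is the stratum total.
Stratum 1 (≤ High school): n = 570; a·d/n = 67·133/570 = 15.6333; b·c/n = 248·122/570 = 53.0807
Stratum 2 (Some college): n = 322; a·d/n = 17·147/322 = 7.7609; b·c/n = 88·70/322 = 19.1304
Stratum 3 (≥ Bachelor's): n = 169; a·d/n = 16·63/169 = 5.9645; b·c/n = 65·25/169 = 9.6154
OR_MH = (15.6333 + 7.7609 + 5.9645) / (53.0807 + 19.1304 + 9.6154) = 29.3587 / 81.8265 = 0.35879

0.36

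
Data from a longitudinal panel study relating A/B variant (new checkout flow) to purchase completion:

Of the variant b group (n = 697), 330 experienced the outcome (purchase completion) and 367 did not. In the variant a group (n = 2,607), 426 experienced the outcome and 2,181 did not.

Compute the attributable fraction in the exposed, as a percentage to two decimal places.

65.49

From the description: a = 330, b = 367, c = 426, d = 2181.
Risk in exposed = 330/697 = 0.47346; risk in unexposed = 426/2607 = 0.16341.
RR = 0.47346/0.16341 = 2.89743
AR% = (RR − 1)/RR × 100 = (2.89743 − 1)/2.89743 × 100 = 65.4866%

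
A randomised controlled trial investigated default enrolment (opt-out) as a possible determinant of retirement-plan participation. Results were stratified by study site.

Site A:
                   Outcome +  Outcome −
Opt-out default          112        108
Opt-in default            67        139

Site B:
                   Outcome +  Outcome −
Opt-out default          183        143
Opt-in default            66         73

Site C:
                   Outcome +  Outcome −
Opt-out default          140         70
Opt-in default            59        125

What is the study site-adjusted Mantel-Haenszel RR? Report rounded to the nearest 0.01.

RR_MH = Σ(aᵢ·n₀ᵢ/nᵢ) / Σ(cᵢ·n₁ᵢ/nᵢ), with n₁ᵢ = aᵢ+bᵢ (exposed), n₀ᵢ = cᵢ+dᵢ (unexposed), nᵢ = n₁ᵢ+n₀ᵢ.
Stratum 1 (Site A): n₁ = 220, n₀ = 206, n = 426; a·n₀/n = 112·206/426 = 54.1596; c·n₁/n = 67·220/426 = 34.6009
Stratum 2 (Site B): n₁ = 326, n₀ = 139, n = 465; a·n₀/n = 183·139/465 = 54.7032; c·n₁/n = 66·326/465 = 46.2710
Stratum 3 (Site C): n₁ = 210, n₀ = 184, n = 394; a·n₀/n = 140·184/394 = 65.3807; c·n₁/n = 59·210/394 = 31.4467
RR_MH = (54.1596 + 54.7032 + 65.3807) / (34.6009 + 46.2710 + 31.4467) = 174.2436 / 112.3186 = 1.55133

1.55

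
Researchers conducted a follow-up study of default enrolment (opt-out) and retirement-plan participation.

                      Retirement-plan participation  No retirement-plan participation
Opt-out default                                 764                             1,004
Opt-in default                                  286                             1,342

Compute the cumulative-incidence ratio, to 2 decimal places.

Cells: a = 764, b = 1004, c = 286, d = 1342.
Risk in exposed = 764/1768 = 0.43213; risk in unexposed = 286/1628 = 0.17568.
RR = 0.43213 / 0.17568 = 2.45980
The risk among the exposed is 2.46 times that among the unexposed.

2.46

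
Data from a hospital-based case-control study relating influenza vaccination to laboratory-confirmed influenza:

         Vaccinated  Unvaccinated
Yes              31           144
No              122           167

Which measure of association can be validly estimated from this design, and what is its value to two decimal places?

0.29

Reading the table with exposure as columns: a = 31 (Vaccinated, case), b = 122 (Vaccinated, non-case), c = 144 (Unvaccinated, case), d = 167.
This is a hospital-based case-control study: participants were sampled on outcome status, so risks in the source population cannot be estimated directly — relative risk is not valid here. The odds ratio is the appropriate measure.
OR = (a·d)/(b·c) = (31 × 167) / (122 × 144) = 5177 / 17568 = 0.29468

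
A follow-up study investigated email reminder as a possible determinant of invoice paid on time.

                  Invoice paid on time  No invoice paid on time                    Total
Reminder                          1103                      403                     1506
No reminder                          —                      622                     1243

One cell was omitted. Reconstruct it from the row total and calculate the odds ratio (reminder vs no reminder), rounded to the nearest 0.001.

The missing cell is in the unexposed row: 1243 − 622 = 621.
So a = 1103, b = 403, c = 621, d = 622.
OR = (a·d)/(b·c) = (1103 × 622) / (403 × 621) = 686066 / 250263 = 2.74138

2.741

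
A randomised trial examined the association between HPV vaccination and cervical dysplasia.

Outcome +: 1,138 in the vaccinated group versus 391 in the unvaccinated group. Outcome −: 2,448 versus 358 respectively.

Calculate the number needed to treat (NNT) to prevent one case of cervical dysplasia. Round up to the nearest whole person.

5

Risk in treated group = 1138/3586 = 0.31735; risk in control = 391/749 = 0.52203.
Absolute risk reduction = 0.52203 − 0.31735 = 0.20468
NNT = 1 / ARR = 1 / 0.20468 = 4.886 → round up → 5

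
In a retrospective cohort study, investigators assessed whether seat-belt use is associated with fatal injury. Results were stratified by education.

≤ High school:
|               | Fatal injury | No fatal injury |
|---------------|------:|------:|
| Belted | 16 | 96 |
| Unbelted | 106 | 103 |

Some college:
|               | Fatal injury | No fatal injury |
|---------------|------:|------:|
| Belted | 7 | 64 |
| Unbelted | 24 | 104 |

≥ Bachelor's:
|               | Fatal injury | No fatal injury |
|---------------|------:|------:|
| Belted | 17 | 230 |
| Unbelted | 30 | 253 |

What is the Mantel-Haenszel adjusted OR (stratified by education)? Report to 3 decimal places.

OR_MH = Σ(aᵢdᵢ/nᵢ) / Σ(bᵢcᵢ/nᵢ), where nᵢ is the stratum total.
Stratum 1 (≤ High school): n = 321; a·d/n = 16·103/321 = 5.1340; b·c/n = 96·106/321 = 31.7009
Stratum 2 (Some college): n = 199; a·d/n = 7·104/199 = 3.6583; b·c/n = 64·24/199 = 7.7186
Stratum 3 (≥ Bachelor's): n = 530; a·d/n = 17·253/530 = 8.1151; b·c/n = 230·30/530 = 13.0189
OR_MH = (5.1340 + 3.6583 + 8.1151) / (31.7009 + 7.7186 + 13.0189) = 16.9073 / 52.4384 = 0.32242

0.322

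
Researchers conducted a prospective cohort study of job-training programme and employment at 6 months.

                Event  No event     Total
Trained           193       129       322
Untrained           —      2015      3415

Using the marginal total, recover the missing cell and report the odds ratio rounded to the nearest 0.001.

The missing cell is in the unexposed row: 3415 − 2015 = 1400.
So a = 193, b = 129, c = 1400, d = 2015.
OR = (a·d)/(b·c) = (193 × 2015) / (129 × 1400) = 388895 / 180600 = 2.15335

2.153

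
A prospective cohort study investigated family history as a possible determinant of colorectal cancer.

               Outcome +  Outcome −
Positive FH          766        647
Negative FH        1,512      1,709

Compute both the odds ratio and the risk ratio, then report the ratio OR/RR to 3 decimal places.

1.159

Cells: a = 766, b = 647, c = 1512, d = 1709.
OR = (766·1709)/(647·1512) = 1309094/978264 = 1.33818
Risk in exposed = 766/1413 = 0.54211; risk in unexposed = 1512/3221 = 0.46942; RR = 1.15485
OR/RR = 1.33818 / 1.15485 = 1.15875
The outcome is not rare, so the OR lies further from 1 than the RR.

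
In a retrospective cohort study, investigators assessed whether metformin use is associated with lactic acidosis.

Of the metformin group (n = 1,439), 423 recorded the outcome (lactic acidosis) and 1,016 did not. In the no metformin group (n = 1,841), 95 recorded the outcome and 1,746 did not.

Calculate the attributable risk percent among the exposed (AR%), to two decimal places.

82.45

From the description: a = 423, b = 1016, c = 95, d = 1746.
Risk in exposed = 423/1439 = 0.29395; risk in unexposed = 95/1841 = 0.05160.
RR = 0.29395/0.05160 = 5.69652
AR% = (RR − 1)/RR × 100 = (5.69652 − 1)/5.69652 × 100 = 82.4454%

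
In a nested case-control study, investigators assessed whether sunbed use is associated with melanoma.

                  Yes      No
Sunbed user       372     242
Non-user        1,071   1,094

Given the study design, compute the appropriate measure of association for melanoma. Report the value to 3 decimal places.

Cells: a = 372, b = 242, c = 1071, d = 1094.
This is a nested case-control study: participants were sampled on outcome status, so risks in the source population cannot be estimated directly — relative risk is not valid here. The odds ratio is the appropriate measure.
OR = (a·d)/(b·c) = (372 × 1094) / (242 × 1071) = 406968 / 259182 = 1.57020

1.570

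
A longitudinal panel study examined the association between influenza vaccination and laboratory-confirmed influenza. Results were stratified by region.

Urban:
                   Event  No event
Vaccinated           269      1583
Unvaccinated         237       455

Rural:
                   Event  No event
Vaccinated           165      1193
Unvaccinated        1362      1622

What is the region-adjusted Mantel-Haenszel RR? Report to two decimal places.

RR_MH = Σ(aᵢ·n₀ᵢ/nᵢ) / Σ(cᵢ·n₁ᵢ/nᵢ), with n₁ᵢ = aᵢ+bᵢ (exposed), n₀ᵢ = cᵢ+dᵢ (unexposed), nᵢ = n₁ᵢ+n₀ᵢ.
Stratum 1 (Urban): n₁ = 1852, n₀ = 692, n = 2544; a·n₀/n = 269·692/2544 = 73.1714; c·n₁/n = 237·1852/2544 = 172.5330
Stratum 2 (Rural): n₁ = 1358, n₀ = 2984, n = 4342; a·n₀/n = 165·2984/4342 = 113.3947; c·n₁/n = 1362·1358/4342 = 425.9779
RR_MH = (73.1714 + 113.3947) / (172.5330 + 425.9779) = 186.5661 / 598.5109 = 0.31172

0.31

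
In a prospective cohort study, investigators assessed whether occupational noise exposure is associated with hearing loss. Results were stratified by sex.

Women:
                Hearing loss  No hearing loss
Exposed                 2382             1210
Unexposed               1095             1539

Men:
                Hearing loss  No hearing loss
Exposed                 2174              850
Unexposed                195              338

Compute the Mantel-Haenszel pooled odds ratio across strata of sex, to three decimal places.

OR_MH = Σ(aᵢdᵢ/nᵢ) / Σ(bᵢcᵢ/nᵢ), where nᵢ is the stratum total.
Stratum 1 (Women): n = 6226; a·d/n = 2382·1539/6226 = 588.8047; b·c/n = 1210·1095/6226 = 212.8092
Stratum 2 (Men): n = 3557; a·d/n = 2174·338/3557 = 206.5820; b·c/n = 850·195/3557 = 46.5983
OR_MH = (588.8047 + 206.5820) / (212.8092 + 46.5983) = 795.3866 / 259.4074 = 3.06617

3.066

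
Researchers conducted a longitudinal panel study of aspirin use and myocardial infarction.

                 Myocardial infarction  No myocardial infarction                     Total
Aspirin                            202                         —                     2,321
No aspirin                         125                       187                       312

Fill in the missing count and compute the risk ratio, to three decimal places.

The missing cell is in the exposed row: 2321 − 202 = 2119.
So a = 202, b = 2119, c = 125, d = 187.
RR = [a/(a+b)] / [c/(c+d)] = (202/2321) / (125/312) = 0.08703/0.40064 = 0.21723

0.217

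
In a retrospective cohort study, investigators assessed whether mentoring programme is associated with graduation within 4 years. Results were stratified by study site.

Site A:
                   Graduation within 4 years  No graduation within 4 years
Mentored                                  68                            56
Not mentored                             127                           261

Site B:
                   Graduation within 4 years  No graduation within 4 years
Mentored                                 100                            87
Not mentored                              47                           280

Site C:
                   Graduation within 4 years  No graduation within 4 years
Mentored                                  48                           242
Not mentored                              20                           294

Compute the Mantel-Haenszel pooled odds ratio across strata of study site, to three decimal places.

3.768

OR_MH = Σ(aᵢdᵢ/nᵢ) / Σ(bᵢcᵢ/nᵢ), where nᵢ is the stratum total.
Stratum 1 (Site A): n = 512; a·d/n = 68·261/512 = 34.6641; b·c/n = 56·127/512 = 13.8906
Stratum 2 (Site B): n = 514; a·d/n = 100·280/514 = 54.4747; b·c/n = 87·47/514 = 7.9553
Stratum 3 (Site C): n = 604; a·d/n = 48·294/604 = 23.3642; b·c/n = 242·20/604 = 8.0132
OR_MH = (34.6641 + 54.4747 + 23.3642) / (13.8906 + 7.9553 + 8.0132) = 112.5030 / 29.8591 = 3.76779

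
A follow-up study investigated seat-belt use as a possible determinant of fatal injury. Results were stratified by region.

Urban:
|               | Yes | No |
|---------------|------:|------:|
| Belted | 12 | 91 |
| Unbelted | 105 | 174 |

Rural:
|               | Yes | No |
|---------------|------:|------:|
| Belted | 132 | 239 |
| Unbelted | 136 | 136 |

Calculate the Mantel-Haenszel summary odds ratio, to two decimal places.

0.44

OR_MH = Σ(aᵢdᵢ/nᵢ) / Σ(bᵢcᵢ/nᵢ), where nᵢ is the stratum total.
Stratum 1 (Urban): n = 382; a·d/n = 12·174/382 = 5.4660; b·c/n = 91·105/382 = 25.0131
Stratum 2 (Rural): n = 643; a·d/n = 132·136/643 = 27.9191; b·c/n = 239·136/643 = 50.5505
OR_MH = (5.4660 + 27.9191) / (25.0131 + 50.5505) = 33.3851 / 75.5636 = 0.44181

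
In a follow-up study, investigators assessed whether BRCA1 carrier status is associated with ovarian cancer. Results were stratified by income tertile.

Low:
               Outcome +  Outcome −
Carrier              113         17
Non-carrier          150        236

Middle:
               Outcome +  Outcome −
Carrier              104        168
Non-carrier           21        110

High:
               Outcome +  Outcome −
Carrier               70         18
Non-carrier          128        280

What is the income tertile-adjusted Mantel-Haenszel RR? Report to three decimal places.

2.356

RR_MH = Σ(aᵢ·n₀ᵢ/nᵢ) / Σ(cᵢ·n₁ᵢ/nᵢ), with n₁ᵢ = aᵢ+bᵢ (exposed), n₀ᵢ = cᵢ+dᵢ (unexposed), nᵢ = n₁ᵢ+n₀ᵢ.
Stratum 1 (Low): n₁ = 130, n₀ = 386, n = 516; a·n₀/n = 113·386/516 = 84.5310; c·n₁/n = 150·130/516 = 37.7907
Stratum 2 (Middle): n₁ = 272, n₀ = 131, n = 403; a·n₀/n = 104·131/403 = 33.8065; c·n₁/n = 21·272/403 = 14.1737
Stratum 3 (High): n₁ = 88, n₀ = 408, n = 496; a·n₀/n = 70·408/496 = 57.5806; c·n₁/n = 128·88/496 = 22.7097
RR_MH = (84.5310 + 33.8065 + 57.5806) / (37.7907 + 14.1737 + 22.7097) = 175.9181 / 74.6741 = 2.35581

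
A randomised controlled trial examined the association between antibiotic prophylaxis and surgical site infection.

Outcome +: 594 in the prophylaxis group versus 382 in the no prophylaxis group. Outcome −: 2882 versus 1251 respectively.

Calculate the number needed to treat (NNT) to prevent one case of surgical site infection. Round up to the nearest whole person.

16

Risk in treated group = 594/3476 = 0.17089; risk in control = 382/1633 = 0.23393.
Absolute risk reduction = 0.23393 − 0.17089 = 0.06304
NNT = 1 / ARR = 1 / 0.06304 = 15.863 → round up → 16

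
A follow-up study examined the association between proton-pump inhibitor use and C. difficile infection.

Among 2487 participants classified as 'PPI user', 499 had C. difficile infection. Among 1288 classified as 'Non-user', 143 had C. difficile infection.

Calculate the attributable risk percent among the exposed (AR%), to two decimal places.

44.67

From the description: a = 499, b = 1988, c = 143, d = 1145.
Risk in exposed = 499/2487 = 0.20064; risk in unexposed = 143/1288 = 0.11102.
RR = 0.20064/0.11102 = 1.80719
AR% = (RR − 1)/RR × 100 = (1.80719 − 1)/1.80719 × 100 = 44.6656%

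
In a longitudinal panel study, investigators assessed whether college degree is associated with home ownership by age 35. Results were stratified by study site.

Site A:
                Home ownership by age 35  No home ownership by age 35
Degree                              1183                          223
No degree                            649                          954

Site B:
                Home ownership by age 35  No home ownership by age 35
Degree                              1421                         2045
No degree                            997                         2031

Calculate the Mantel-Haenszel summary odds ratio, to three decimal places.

2.263

OR_MH = Σ(aᵢdᵢ/nᵢ) / Σ(bᵢcᵢ/nᵢ), where nᵢ is the stratum total.
Stratum 1 (Site A): n = 3009; a·d/n = 1183·954/3009 = 375.0688; b·c/n = 223·649/3009 = 48.0980
Stratum 2 (Site B): n = 6494; a·d/n = 1421·2031/6494 = 444.4181; b·c/n = 2045·997/6494 = 313.9613
OR_MH = (375.0688 + 444.4181) / (48.0980 + 313.9613) = 819.4869 / 362.0594 = 2.26340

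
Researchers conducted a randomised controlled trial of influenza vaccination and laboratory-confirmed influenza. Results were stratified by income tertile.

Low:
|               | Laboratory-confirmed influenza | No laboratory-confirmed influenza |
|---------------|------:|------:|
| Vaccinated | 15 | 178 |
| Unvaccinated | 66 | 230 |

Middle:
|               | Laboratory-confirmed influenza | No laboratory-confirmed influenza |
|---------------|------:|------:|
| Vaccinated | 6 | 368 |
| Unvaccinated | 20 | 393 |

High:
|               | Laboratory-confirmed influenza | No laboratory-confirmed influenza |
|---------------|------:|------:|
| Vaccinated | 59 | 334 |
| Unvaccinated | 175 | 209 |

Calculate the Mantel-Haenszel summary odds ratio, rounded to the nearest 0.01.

OR_MH = Σ(aᵢdᵢ/nᵢ) / Σ(bᵢcᵢ/nᵢ), where nᵢ is the stratum total.
Stratum 1 (Low): n = 489; a·d/n = 15·230/489 = 7.0552; b·c/n = 178·66/489 = 24.0245
Stratum 2 (Middle): n = 787; a·d/n = 6·393/787 = 2.9962; b·c/n = 368·20/787 = 9.3520
Stratum 3 (High): n = 777; a·d/n = 59·209/777 = 15.8700; b·c/n = 334·175/777 = 75.2252
OR_MH = (7.0552 + 2.9962 + 15.8700) / (24.0245 + 9.3520 + 75.2252) = 25.9214 / 108.6017 = 0.23868

0.24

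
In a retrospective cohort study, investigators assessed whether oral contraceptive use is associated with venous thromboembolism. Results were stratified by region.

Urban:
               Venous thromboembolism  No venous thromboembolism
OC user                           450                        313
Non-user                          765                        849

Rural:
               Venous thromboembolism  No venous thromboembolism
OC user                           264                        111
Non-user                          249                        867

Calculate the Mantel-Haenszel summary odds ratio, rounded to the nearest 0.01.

OR_MH = Σ(aᵢdᵢ/nᵢ) / Σ(bᵢcᵢ/nᵢ), where nᵢ is the stratum total.
Stratum 1 (Urban): n = 2377; a·d/n = 450·849/2377 = 160.7278; b·c/n = 313·765/2377 = 100.7341
Stratum 2 (Rural): n = 1491; a·d/n = 264·867/1491 = 153.5131; b·c/n = 111·249/1491 = 18.5372
OR_MH = (160.7278 + 153.5131) / (100.7341 + 18.5372) = 314.2409 / 119.2713 = 2.63467

2.63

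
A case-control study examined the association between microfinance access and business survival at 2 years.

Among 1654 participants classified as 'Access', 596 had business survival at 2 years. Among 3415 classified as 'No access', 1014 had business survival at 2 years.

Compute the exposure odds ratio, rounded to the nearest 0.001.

1.334

From the description: a = 596, b = 1058, c = 1014, d = 2401.
OR = (a·d)/(b·c) = (596 × 2401) / (1058 × 1014) = 1430996 / 1072812 = 1.33387
The odds of business survival at 2 years are about 1.33 times as high in the access group.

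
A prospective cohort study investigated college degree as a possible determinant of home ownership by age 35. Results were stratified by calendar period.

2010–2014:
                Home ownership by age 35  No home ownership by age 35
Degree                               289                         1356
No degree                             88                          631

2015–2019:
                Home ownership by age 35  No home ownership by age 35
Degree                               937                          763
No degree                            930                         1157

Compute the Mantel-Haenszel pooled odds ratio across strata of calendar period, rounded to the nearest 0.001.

OR_MH = Σ(aᵢdᵢ/nᵢ) / Σ(bᵢcᵢ/nᵢ), where nᵢ is the stratum total.
Stratum 1 (2010–2014): n = 2364; a·d/n = 289·631/2364 = 77.1400; b·c/n = 1356·88/2364 = 50.4772
Stratum 2 (2015–2019): n = 3787; a·d/n = 937·1157/3787 = 286.2712; b·c/n = 763·930/3787 = 187.3752
OR_MH = (77.1400 + 286.2712) / (50.4772 + 187.3752) = 363.4112 / 237.8524 = 1.52789

1.528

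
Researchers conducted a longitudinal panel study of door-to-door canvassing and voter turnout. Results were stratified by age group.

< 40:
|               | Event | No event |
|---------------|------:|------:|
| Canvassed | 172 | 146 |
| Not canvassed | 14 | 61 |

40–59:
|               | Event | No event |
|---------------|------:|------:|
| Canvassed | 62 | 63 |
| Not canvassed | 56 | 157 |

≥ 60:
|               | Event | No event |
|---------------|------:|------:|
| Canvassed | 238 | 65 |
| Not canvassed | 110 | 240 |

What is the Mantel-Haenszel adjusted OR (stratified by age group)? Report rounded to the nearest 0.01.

OR_MH = Σ(aᵢdᵢ/nᵢ) / Σ(bᵢcᵢ/nᵢ), where nᵢ is the stratum total.
Stratum 1 (< 40): n = 393; a·d/n = 172·61/393 = 26.6972; b·c/n = 146·14/393 = 5.2010
Stratum 2 (40–59): n = 338; a·d/n = 62·157/338 = 28.7988; b·c/n = 63·56/338 = 10.4379
Stratum 3 (≥ 60): n = 653; a·d/n = 238·240/653 = 87.4732; b·c/n = 65·110/653 = 10.9495
OR_MH = (26.6972 + 28.7988 + 87.4732) / (5.2010 + 10.4379 + 10.9495) = 142.9692 / 26.5884 = 5.37714

5.38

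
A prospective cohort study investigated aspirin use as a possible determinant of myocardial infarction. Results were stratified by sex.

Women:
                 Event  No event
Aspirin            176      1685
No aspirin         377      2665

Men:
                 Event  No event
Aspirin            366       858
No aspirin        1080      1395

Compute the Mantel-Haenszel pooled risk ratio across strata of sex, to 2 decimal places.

0.71

RR_MH = Σ(aᵢ·n₀ᵢ/nᵢ) / Σ(cᵢ·n₁ᵢ/nᵢ), with n₁ᵢ = aᵢ+bᵢ (exposed), n₀ᵢ = cᵢ+dᵢ (unexposed), nᵢ = n₁ᵢ+n₀ᵢ.
Stratum 1 (Women): n₁ = 1861, n₀ = 3042, n = 4903; a·n₀/n = 176·3042/4903 = 109.1968; c·n₁/n = 377·1861/4903 = 143.0955
Stratum 2 (Men): n₁ = 1224, n₀ = 2475, n = 3699; a·n₀/n = 366·2475/3699 = 244.8905; c·n₁/n = 1080·1224/3699 = 357.3723
RR_MH = (109.1968 + 244.8905) / (143.0955 + 357.3723) = 354.0873 / 500.4677 = 0.70751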